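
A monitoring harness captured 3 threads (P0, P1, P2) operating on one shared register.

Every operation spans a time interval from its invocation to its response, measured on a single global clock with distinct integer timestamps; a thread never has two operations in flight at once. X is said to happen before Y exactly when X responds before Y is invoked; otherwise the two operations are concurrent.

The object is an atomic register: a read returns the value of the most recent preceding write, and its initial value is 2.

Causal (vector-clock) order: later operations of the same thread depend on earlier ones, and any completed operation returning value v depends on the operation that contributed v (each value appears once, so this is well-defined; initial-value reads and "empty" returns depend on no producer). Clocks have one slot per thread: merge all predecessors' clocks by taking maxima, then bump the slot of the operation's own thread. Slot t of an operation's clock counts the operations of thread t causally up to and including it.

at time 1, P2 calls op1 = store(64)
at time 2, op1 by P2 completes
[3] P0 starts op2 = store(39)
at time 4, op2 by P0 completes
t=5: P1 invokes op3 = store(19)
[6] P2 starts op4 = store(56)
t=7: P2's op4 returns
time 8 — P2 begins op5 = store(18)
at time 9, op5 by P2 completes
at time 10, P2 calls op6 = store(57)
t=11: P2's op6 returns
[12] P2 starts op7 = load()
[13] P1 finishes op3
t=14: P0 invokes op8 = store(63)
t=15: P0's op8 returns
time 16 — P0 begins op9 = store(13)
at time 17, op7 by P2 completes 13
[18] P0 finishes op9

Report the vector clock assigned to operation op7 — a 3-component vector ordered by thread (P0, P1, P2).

(3, 0, 5)

no predecessors for op1 (invoked 1): P2 increments from zero → (0, 0, 1)
no predecessors for op3 (invoked 5): P1 increments from zero → (0, 1, 0)
no predecessors for op2 (invoked 3): P0 increments from zero → (1, 0, 0)
from VC(op1)=(0, 0, 1), op4 (invoked 6) maxes components and bumps P2 → (0, 0, 2)
from VC(op2)=(1, 0, 0), op8 (invoked 14) maxes components and bumps P0 → (2, 0, 0)
from VC(op4)=(0, 0, 2), op5 (invoked 8) maxes components and bumps P2 → (0, 0, 3)
from VC(op8)=(2, 0, 0), op9 (invoked 16) maxes components and bumps P0 → (3, 0, 0)
from VC(op5)=(0, 0, 3), op6 (invoked 10) maxes components and bumps P2 → (0, 0, 4)
from VC(op6)=(0, 0, 4), VC(op9)=(3, 0, 0), op7 (invoked 12) maxes components and bumps P2 → (3, 0, 5)
target: VC(op7) = (3, 0, 5)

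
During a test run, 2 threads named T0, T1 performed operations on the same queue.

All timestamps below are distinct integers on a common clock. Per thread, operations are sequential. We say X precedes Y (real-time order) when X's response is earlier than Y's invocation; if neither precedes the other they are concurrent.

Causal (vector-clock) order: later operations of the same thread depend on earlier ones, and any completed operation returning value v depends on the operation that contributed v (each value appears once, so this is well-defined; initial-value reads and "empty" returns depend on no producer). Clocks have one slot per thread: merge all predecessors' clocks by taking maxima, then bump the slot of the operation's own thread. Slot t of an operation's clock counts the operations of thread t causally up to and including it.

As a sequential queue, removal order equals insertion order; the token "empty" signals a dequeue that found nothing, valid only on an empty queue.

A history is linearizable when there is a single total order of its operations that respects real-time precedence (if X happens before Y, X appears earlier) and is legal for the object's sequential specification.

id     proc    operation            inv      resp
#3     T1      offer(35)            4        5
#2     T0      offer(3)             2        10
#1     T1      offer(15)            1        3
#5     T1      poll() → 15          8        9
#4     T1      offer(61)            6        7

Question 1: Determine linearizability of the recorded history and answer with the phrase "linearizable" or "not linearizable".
one valid linearization: #1, #2, #3, #4, #5
step 1: #1 offer(15) — queue <15>
step 2: #2 offer(3) — queue <15,3>
step 3: #3 offer(35) — queue <15,3,35>
step 4: #4 offer(61) — queue <15,3,35,61>
step 5: #5 poll() → 15 — queue <3,35,61>

linearizable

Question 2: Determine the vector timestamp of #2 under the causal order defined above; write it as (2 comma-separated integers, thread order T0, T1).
VC(#1, invoked at 1): no causal predecessors; +1 on T1 → (0, 1)
VC(#2, invoked at 2): no causal predecessors; +1 on T0 → (1, 0)
#3 (invocation 4): componentwise max over VC(#1)=(0, 1), +1 at T1, giving (0, 2)
#4 (invocation 6): componentwise max over VC(#3)=(0, 2), +1 at T1, giving (0, 3)
#5 (invocation 8): componentwise max over VC(#1)=(0, 1), VC(#4)=(0, 3), +1 at T1, giving (0, 4)
target: VC(#2) = (1, 0)

(1, 0)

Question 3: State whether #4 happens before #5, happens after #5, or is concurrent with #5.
#4 spans [6,7], #5 spans [8,9]
resp(#4)=7 < inv(#5)=8

before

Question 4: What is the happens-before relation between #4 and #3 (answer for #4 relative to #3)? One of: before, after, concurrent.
#4 spans [6,7], #3 spans [4,5]
resp(#3)=5 < inv(#4)=6

after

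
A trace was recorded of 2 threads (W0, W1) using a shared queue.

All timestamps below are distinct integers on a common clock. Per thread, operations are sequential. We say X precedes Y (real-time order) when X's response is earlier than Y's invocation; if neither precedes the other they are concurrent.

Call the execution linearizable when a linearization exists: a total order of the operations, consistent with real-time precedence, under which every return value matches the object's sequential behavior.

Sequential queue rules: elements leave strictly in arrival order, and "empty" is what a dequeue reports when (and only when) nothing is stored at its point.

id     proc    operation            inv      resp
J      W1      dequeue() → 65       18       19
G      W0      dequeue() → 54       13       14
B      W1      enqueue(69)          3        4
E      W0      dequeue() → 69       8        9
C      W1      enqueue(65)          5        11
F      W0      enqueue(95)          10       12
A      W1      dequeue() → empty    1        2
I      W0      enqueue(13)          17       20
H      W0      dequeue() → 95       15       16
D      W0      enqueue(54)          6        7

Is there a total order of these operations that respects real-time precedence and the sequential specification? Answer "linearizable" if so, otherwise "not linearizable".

linearizable

a witness: A, B, D, E, F, C, G, H, I, J
1. A dequeue() → empty, leaving queue <>
2. B enqueue(69), leaving queue <69>
3. D enqueue(54), leaving queue <69,54>
4. E dequeue() → 69, leaving queue <54>
5. F enqueue(95), leaving queue <54,95>
6. C enqueue(65), leaving queue <54,95,65>
7. G dequeue() → 54, leaving queue <95,65>
8. H dequeue() → 95, leaving queue <65>
9. I enqueue(13), leaving queue <65,13>
10. J dequeue() → 65, leaving queue <13>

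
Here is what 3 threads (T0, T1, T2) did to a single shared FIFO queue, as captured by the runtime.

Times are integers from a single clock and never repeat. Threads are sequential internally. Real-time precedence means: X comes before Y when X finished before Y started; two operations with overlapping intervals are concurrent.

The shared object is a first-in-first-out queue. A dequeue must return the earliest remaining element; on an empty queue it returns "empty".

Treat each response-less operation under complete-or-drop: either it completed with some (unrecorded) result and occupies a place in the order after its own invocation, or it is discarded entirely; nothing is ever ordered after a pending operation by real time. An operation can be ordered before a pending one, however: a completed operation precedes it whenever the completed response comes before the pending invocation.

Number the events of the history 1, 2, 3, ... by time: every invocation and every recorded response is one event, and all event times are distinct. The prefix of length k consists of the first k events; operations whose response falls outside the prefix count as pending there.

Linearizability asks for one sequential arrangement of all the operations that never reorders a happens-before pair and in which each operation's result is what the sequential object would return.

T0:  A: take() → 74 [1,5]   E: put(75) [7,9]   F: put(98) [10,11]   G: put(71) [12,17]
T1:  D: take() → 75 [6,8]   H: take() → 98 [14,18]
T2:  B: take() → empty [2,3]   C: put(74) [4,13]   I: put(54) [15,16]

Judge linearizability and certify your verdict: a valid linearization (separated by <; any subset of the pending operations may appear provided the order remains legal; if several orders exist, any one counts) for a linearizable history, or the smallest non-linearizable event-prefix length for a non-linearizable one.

after step 1 (B take() → empty): queue <>
after step 2 (C put(74)): queue <74>
after step 3 (A take() → 74): queue <>
after step 4 (E put(75)): queue <75>
after step 5 (D take() → 75): queue <>
after step 6 (F put(98)): queue <98>
after step 7 (G put(71)): queue <98,71>
after step 8 (H take() → 98): queue <71>
after step 9 (I put(54)): queue <71,54>

linearizable — witness: B < C < A < E < D < F < G < H < I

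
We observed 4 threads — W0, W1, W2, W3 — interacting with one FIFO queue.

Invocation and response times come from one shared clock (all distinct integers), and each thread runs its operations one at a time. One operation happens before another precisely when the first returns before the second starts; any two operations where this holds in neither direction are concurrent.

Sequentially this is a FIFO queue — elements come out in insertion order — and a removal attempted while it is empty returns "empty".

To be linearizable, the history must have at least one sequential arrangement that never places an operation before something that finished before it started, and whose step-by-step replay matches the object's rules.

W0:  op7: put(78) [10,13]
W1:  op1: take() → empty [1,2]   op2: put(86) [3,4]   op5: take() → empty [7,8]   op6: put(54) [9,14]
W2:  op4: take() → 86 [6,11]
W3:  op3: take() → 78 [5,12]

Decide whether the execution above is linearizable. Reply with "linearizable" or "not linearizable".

witness order: op1, op2, op4, op5, op7, op3, op6
step 1: op1 take() → empty — queue <>
step 2: op2 put(86) — queue <86>
step 3: op4 take() → 86 — queue <>
step 4: op5 take() → empty — queue <>
step 5: op7 put(78) — queue <78>
step 6: op3 take() → 78 — queue <>
step 7: op6 put(54) — queue <54>

linearizable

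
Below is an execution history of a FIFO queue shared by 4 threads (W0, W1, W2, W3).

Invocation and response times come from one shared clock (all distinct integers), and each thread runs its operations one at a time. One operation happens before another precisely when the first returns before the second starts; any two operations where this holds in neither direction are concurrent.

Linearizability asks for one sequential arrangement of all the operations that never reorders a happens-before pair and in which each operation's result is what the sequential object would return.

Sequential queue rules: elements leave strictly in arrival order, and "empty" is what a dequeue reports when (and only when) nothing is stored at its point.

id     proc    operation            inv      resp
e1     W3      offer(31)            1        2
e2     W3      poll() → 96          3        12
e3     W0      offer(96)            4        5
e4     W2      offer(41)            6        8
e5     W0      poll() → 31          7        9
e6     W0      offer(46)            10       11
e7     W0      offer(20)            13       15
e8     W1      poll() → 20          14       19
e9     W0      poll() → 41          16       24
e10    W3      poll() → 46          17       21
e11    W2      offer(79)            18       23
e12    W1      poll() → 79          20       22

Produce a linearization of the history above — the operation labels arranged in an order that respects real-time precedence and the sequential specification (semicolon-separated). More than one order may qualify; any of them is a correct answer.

step 1: e1 offer(31) — queue <31>
step 2: e3 offer(96) — queue <31,96>
step 3: e4 offer(41) — queue <31,96,41>
step 4: e5 poll() → 31 — queue <96,41>
step 5: e2 poll() → 96 — queue <41>
step 6: e6 offer(46) — queue <41,46>
step 7: e7 offer(20) — queue <41,46,20>
step 8: e9 poll() → 41 — queue <46,20>
step 9: e10 poll() → 46 — queue <20>
step 10: e8 poll() → 20 — queue <>
step 11: e11 offer(79) — queue <79>
step 12: e12 poll() → 79 — queue <>

e1; e3; e4; e5; e2; e6; e7; e9; e10; e8; e11; e12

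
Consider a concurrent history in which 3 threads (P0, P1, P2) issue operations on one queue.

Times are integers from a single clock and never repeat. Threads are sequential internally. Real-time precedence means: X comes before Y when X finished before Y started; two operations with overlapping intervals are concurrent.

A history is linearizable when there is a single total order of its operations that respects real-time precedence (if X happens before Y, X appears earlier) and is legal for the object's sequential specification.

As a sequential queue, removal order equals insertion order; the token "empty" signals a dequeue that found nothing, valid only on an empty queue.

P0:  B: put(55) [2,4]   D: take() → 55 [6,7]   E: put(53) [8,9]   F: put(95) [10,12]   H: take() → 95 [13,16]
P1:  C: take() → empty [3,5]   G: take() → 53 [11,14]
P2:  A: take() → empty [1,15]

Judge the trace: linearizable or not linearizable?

linearizable

witness order: A, C, B, D, E, F, G, H
step 1: A take() → empty — queue <>
step 2: C take() → empty — queue <>
step 3: B put(55) — queue <55>
step 4: D take() → 55 — queue <>
step 5: E put(53) — queue <53>
step 6: F put(95) — queue <53,95>
step 7: G take() → 53 — queue <95>
step 8: H take() → 95 — queue <>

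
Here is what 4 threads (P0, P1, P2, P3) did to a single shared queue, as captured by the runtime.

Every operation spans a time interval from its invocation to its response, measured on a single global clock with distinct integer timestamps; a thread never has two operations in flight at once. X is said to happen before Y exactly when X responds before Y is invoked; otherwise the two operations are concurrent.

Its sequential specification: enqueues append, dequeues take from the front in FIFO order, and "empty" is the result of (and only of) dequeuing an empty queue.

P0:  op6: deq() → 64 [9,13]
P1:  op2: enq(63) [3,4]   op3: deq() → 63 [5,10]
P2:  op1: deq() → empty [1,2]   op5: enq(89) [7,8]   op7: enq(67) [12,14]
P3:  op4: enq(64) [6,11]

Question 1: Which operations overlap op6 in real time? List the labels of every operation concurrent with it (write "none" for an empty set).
op3, op4, op7

op6 spans [9,13]; an op avoiding the whole window 9..13 is ordered, any other is concurrent
op1 [1,2]: before
op2 [3,4]: before
op3 [5,10]: concurrent
op4 [6,11]: concurrent
op5 [7,8]: before
op7 [12,14]: concurrent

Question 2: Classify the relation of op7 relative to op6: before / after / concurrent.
concurrent

op7 spans [12,14], op6 spans [9,13]
the intervals overlap in both directions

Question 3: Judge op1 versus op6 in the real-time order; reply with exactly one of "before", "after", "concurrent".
before

op1 spans [1,2], op6 spans [9,13]
resp(op1)=2 < inv(op6)=9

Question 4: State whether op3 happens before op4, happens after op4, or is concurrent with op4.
concurrent

op3 spans [5,10], op4 spans [6,11]
the intervals overlap in both directions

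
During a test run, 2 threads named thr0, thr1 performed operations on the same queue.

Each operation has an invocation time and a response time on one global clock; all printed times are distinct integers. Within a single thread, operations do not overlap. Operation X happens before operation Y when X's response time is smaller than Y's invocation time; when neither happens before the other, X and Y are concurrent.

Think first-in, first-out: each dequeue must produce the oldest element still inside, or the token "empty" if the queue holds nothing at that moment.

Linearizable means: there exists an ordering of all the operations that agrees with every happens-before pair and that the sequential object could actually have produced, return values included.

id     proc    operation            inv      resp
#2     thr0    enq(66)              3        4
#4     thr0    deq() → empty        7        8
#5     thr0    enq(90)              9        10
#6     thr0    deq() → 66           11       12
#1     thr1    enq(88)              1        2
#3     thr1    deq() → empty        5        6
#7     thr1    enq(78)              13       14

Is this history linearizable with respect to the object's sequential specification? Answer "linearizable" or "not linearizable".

already the first 6 events (up to #3's response at time 6) admit no linearization; the first 5 still do
exactly one order of the 3 completed ops respects real time; the queue replay fails
e.g. #1, #2, #3: illegal at step 3, since #3 deq() → empty cannot apply there

not linearizable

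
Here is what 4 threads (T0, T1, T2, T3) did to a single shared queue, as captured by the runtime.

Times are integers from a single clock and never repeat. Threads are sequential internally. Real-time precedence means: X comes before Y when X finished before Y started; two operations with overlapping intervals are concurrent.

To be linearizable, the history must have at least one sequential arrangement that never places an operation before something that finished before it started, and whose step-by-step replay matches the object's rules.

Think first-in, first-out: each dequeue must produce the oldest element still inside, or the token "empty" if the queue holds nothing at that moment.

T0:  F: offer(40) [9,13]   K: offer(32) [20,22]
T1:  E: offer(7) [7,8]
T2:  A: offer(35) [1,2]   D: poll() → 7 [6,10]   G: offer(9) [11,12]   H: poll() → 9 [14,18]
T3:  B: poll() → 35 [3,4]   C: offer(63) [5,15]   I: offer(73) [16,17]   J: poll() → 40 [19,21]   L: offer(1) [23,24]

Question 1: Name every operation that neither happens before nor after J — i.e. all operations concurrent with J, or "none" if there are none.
Answer: K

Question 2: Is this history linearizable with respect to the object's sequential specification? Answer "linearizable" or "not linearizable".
linearizable

one valid linearization: A, B, E, D, G, F, C, H, I, J, K, L
after step 1 (A offer(35)): queue <35>
after step 2 (B poll() → 35): queue <>
after step 3 (E offer(7)): queue <7>
after step 4 (D poll() → 7): queue <>
after step 5 (G offer(9)): queue <9>
after step 6 (F offer(40)): queue <9,40>
after step 7 (C offer(63)): queue <9,40,63>
after step 8 (H poll() → 9): queue <40,63>
after step 9 (I offer(73)): queue <40,63,73>
after step 10 (J poll() → 40): queue <63,73>
after step 11 (K offer(32)): queue <63,73,32>
after step 12 (L offer(1)): queue <63,73,32,1>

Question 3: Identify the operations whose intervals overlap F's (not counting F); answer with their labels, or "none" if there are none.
Answer: C, D, G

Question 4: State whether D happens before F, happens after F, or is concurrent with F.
Answer: concurrent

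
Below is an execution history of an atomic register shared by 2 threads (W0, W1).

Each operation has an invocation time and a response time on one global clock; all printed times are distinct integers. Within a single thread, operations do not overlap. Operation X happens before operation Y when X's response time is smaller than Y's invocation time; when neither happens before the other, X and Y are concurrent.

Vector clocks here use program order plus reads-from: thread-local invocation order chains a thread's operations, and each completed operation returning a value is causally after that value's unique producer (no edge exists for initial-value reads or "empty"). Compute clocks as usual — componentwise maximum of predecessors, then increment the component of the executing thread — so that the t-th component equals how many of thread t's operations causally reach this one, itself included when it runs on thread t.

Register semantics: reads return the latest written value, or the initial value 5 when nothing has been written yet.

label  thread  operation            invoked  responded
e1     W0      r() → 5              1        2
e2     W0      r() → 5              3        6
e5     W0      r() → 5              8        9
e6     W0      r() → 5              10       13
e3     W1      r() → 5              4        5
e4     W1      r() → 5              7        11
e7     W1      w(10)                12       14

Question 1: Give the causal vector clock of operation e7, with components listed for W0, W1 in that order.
Answer: (0, 3)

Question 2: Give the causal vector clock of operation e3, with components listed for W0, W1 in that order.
Answer: (0, 1)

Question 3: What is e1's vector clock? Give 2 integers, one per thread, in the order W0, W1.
Answer: (1, 0)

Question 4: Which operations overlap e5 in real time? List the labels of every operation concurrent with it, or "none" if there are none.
Answer: e4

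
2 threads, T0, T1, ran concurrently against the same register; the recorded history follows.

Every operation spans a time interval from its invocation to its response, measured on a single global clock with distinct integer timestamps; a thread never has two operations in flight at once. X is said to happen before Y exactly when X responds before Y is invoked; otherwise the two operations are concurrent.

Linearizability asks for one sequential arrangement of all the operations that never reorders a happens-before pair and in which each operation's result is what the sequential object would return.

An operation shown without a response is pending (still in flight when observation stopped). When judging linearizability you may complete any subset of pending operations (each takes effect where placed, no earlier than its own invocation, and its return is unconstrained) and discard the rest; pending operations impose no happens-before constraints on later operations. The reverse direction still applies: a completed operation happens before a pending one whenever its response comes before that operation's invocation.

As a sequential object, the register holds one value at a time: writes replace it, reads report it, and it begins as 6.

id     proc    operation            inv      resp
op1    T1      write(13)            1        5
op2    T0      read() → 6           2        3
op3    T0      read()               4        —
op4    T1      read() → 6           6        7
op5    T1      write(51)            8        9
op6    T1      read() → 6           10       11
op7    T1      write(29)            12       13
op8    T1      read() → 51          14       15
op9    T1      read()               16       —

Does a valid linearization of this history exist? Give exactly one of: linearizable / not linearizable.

events 1..6 are fine; event 7 — the response of op4 at time 7 — makes the prefix non-linearizable
3 completed operations, 2 real-time-consistent orders — every register replay fails
no escape via the 1 pending operation (op3): every completion choice fails
e.g. op1, op2, op4 (pending dropped): illegal at step 2, since op2 read() → 6 cannot apply there
e.g. op2, op1, op4 (pending dropped): illegal at step 3, since op4 read() → 6 cannot apply there

not linearizable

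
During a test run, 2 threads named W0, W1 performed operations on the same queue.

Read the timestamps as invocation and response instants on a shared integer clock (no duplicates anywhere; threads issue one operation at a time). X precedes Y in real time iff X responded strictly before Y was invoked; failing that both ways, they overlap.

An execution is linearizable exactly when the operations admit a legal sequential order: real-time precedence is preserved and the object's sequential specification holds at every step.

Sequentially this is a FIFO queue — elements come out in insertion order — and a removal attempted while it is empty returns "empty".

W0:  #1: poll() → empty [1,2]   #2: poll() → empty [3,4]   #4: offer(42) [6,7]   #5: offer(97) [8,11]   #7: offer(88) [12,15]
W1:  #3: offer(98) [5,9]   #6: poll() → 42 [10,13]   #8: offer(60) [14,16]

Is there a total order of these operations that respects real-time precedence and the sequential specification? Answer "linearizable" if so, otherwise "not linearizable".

a witness: #1, #2, #4, #3, #5, #6, #7, #8
1. #1 poll() → empty, leaving queue <>
2. #2 poll() → empty, leaving queue <>
3. #4 offer(42), leaving queue <42>
4. #3 offer(98), leaving queue <42,98>
5. #5 offer(97), leaving queue <42,98,97>
6. #6 poll() → 42, leaving queue <98,97>
7. #7 offer(88), leaving queue <98,97,88>
8. #8 offer(60), leaving queue <98,97,88,60>

linearizable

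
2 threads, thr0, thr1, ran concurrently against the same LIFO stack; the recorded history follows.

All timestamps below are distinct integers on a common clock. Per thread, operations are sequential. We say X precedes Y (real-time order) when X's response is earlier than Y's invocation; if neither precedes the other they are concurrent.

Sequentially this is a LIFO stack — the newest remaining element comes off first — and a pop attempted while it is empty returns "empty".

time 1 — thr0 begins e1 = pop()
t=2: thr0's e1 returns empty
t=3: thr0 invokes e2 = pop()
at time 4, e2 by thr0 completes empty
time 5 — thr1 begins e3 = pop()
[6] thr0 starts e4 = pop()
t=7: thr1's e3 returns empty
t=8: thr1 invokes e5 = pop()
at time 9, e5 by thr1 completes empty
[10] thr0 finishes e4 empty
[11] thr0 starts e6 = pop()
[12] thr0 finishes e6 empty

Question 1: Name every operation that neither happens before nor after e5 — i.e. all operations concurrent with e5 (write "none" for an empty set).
e5 spans [8,9]; an op avoiding the whole window 8..9 is ordered, any other is concurrent
e1 [1,2]: before
e2 [3,4]: before
e3 [5,7]: before
e4 [6,10]: concurrent
e6 [11,12]: after

e4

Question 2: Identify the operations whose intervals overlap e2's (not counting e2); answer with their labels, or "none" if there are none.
concurrent with e2 ([3,4]): every op whose interval crosses 3..4
e1 [1,2]: before
e3 [5,7]: after
e4 [6,10]: after
e5 [8,9]: after
e6 [11,12]: after

none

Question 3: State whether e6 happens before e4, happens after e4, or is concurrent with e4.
e6 spans [11,12], e4 spans [6,10]
resp(e4)=10 < inv(e6)=11

after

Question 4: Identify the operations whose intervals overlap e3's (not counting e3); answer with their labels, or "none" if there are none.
overlap test against e3 [5,7]: concurrent iff the interval meets 5..7
e1 [1,2]: before
e2 [3,4]: before
e4 [6,10]: concurrent
e5 [8,9]: after
e6 [11,12]: after

e4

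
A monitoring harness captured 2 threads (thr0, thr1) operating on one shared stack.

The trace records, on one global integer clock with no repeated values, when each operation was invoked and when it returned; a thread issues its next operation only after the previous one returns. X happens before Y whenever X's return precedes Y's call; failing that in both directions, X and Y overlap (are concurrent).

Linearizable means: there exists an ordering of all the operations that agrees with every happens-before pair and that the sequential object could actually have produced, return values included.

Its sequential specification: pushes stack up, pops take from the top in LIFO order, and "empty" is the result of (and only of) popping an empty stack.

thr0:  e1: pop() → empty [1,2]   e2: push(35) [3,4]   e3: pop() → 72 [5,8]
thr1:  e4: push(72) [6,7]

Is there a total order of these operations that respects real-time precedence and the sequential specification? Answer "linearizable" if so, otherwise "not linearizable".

linearizable

a witness: e1, e2, e4, e3
after step 1 (e1 pop() → empty): stack <>
after step 2 (e2 push(35)): stack <35>
after step 3 (e4 push(72)): stack <35,72>
after step 4 (e3 pop() → 72): stack <35>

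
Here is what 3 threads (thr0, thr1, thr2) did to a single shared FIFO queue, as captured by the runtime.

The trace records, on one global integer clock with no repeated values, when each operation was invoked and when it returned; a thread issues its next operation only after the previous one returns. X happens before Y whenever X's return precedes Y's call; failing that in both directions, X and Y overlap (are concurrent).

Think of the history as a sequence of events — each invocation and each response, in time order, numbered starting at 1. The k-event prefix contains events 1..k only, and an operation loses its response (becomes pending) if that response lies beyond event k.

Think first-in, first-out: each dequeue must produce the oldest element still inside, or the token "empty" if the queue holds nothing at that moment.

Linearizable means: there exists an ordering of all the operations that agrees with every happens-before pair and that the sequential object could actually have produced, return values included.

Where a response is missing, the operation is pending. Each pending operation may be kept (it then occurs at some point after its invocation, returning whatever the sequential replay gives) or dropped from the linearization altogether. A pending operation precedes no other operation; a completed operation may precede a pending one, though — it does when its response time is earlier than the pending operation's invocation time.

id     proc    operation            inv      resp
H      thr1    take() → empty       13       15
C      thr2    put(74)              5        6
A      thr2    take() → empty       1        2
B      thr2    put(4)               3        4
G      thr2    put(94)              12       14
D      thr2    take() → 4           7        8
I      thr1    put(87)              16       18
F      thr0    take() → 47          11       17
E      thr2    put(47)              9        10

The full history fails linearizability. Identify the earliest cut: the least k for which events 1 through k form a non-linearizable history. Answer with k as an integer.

a valid linearization of events 1..14 exists, for instance A, B, C, D, E, F, G:
step 1: A take() → empty — queue <>
step 2: B put(4) — queue <4>
step 3: C put(74) — queue <4,74>
step 4: D take() → 4 — queue <74>
step 5: E put(47) — queue <74,47>
step 6: F take() (pending, included) — queue <47>
step 7: G put(94) — queue <47,94>
at event 15 (H's time-15 response) nothing linearizes any more
including or dropping the 1 pending operation (F) in any combination fails
e.g. A, B, C, D, E, G, H (pending dropped): illegal at step 7, since H take() → empty cannot apply there
e.g. A, B, C, D, E, H, G (pending dropped): illegal at step 6, since H take() → empty cannot apply there

15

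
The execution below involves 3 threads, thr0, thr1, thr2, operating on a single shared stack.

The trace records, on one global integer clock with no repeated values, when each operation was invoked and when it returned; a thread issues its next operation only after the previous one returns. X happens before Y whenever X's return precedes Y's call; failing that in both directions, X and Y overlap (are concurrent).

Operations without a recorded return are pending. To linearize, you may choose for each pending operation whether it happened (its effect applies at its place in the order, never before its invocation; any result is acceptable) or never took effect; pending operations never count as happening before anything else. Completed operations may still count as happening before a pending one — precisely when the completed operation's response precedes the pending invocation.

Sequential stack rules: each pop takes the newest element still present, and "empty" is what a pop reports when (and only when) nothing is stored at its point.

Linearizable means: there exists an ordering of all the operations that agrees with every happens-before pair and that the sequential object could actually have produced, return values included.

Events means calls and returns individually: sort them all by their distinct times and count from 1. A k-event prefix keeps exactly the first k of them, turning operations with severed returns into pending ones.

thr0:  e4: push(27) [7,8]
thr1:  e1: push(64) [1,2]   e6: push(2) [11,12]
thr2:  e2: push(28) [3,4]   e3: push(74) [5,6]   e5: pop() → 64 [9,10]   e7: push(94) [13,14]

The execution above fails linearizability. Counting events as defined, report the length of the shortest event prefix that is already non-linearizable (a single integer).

events 1..9 are still linearizable — one witness is e1, e2, e3, e4:
step 1: e1 push(64) — stack <64>
step 2: e2 push(28) — stack <64,28>
step 3: e3 push(74) — stack <64,28,74>
step 4: e4 push(27) — stack <64,28,74,27>
include event 10 — e5 responding at 10 — and every candidate order breaks
take e1, e2, e3, e4, e5: step 5 already fails, because e5 pop() → 64 cannot occur there

10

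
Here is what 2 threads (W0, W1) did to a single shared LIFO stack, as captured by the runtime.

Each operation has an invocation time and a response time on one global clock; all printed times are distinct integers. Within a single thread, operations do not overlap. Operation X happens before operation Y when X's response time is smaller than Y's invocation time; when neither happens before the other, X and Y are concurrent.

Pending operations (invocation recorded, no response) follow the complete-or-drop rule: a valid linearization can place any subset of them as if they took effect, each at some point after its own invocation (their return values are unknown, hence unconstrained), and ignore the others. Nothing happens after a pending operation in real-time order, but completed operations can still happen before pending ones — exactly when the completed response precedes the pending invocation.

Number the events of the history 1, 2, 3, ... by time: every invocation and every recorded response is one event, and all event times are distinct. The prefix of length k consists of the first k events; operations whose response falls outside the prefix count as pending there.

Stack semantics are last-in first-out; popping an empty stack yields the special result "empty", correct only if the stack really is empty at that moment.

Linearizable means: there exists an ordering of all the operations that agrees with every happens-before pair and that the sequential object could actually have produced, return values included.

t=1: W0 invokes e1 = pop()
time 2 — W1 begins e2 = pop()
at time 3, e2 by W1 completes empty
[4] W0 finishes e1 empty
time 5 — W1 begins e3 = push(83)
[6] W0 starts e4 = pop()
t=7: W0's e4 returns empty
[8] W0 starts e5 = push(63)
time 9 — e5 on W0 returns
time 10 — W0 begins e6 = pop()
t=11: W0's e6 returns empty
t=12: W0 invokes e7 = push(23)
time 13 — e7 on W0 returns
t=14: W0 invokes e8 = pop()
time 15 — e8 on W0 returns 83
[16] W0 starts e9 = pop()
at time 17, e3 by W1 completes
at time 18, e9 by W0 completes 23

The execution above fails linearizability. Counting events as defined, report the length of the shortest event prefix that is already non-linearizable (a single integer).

events 1..10 are still linearizable — one witness is e1, e2, e4, e3, e5:
1. e1 pop() → empty, leaving stack <>
2. e2 pop() → empty, leaving stack <>
3. e4 pop() → empty, leaving stack <>
4. e3 push(83) (pending, included), leaving stack <83>
5. e5 push(63), leaving stack <83,63>
once event 11 joins (e6's response, time 11), exhaustive search finds no witness
every completion of the 1 pending operation (e3) was checked; none linearizes
for example e1, e2, e4, e5, e6 (pending dropped) fails at step 5: e6 pop() → empty is not legal there
for example e2, e1, e4, e5, e6 (pending dropped) fails at step 5: e6 pop() → empty is not legal there

11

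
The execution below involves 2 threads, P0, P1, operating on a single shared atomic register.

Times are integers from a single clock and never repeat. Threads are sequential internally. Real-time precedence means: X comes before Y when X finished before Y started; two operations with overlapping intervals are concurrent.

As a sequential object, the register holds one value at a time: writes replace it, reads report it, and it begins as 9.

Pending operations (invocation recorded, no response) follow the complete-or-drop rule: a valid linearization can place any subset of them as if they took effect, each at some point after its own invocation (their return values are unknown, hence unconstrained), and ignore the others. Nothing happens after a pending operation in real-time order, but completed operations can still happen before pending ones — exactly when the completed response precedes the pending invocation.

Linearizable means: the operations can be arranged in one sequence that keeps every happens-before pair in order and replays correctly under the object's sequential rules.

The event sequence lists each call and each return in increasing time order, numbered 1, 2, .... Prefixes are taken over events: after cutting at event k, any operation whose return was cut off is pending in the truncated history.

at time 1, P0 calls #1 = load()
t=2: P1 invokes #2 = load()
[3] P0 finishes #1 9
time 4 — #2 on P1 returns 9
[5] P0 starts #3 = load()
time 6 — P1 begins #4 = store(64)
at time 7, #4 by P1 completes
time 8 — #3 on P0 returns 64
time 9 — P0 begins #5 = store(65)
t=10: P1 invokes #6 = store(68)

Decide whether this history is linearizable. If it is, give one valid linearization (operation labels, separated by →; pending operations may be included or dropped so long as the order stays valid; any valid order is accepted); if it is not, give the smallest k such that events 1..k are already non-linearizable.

1. #1 load() → 9, leaving value 9
2. #2 load() → 9, leaving value 9
3. #4 store(64), leaving value 64
4. #3 load() → 64, leaving value 64

linearizable — witness: #1 → #2 → #4 → #3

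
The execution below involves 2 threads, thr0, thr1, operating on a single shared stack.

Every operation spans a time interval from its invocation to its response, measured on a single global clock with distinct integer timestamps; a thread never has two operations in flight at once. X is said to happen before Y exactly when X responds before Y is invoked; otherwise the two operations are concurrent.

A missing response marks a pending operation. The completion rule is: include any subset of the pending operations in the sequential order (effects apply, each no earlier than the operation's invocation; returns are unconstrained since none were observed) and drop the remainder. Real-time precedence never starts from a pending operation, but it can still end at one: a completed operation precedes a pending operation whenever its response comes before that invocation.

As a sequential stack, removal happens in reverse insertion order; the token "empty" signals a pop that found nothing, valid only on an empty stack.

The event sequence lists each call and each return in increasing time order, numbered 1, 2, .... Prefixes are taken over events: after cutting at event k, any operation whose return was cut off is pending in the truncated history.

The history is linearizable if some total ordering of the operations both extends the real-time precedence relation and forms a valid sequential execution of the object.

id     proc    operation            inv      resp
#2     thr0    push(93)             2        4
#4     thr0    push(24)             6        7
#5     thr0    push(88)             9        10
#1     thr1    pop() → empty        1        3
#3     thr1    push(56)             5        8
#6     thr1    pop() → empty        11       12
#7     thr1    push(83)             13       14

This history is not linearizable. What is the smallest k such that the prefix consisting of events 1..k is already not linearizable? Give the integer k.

12

events 1..11 are still linearizable — one witness is #1, #2, #3, #4, #5:
step 1: #1 pop() → empty — stack <>
step 2: #2 push(93) — stack <93>
step 3: #3 push(56) — stack <93,56>
step 4: #4 push(24) — stack <93,56,24>
step 5: #5 push(88) — stack <93,56,24,88>
adding event 12 (#6 responds at 12) leaves no legal real-time order
take #1, #2, #3, #4, #5, #6: step 6 already fails, because #6 pop() → empty cannot occur there
take #1, #2, #4, #3, #5, #6: step 6 already fails, because #6 pop() → empty cannot occur there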